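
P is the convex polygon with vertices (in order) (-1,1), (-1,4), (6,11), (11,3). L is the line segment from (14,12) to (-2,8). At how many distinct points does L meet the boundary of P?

The segment meets the boundary at (4.667,9.667), (6.541,10.135).

2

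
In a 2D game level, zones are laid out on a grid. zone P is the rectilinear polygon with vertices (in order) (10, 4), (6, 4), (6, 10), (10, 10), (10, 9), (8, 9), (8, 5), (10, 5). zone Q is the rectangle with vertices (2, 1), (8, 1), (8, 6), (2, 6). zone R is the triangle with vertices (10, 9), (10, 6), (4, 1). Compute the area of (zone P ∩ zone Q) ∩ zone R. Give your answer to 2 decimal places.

The region (zone P ∩ zone Q) ∩ zone R is the polygon with vertices (8,6), (8,5), (8,4.333), (7.6,4), (6.25,4), (7.75,6).
By the shoelace formula its area is 1.93.

1.93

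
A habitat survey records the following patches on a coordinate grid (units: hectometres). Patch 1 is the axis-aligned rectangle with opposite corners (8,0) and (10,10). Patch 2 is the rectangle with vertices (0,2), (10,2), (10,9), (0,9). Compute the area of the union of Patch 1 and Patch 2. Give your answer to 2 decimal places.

By inclusion–exclusion:
Individual areas: |Patch 1| = 20, |Patch 2| = 70.
|Patch 1∩Patch 2|: x∈[8,10], y∈[2,9] → 2·7 = 14.
|Patch 1 ∪ Patch 2| = 90 − 14 = 76.00.

76.00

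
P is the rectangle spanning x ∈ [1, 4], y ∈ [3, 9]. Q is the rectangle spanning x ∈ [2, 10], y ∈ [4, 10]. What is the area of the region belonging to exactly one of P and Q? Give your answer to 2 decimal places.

46.00

|P∩Q|: x∈[2,4], y∈[4,9] → 2·5 = 10.
|P △ Q| = |P| + |Q| − 2·|P∩Q| = 18 + 48 − 20 = 46.00.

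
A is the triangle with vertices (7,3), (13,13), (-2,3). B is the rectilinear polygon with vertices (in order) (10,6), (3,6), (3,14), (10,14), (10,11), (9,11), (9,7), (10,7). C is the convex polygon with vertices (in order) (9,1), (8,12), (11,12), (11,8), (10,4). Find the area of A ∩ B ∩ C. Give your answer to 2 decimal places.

2.70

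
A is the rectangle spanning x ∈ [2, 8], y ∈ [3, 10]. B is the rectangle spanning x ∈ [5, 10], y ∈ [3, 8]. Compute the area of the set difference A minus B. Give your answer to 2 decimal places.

|A∩B|: x∈[5,8], y∈[3,8] → 3·5 = 15.
|A| = 42.
|A ∖ B| = |A| − |A∩B| = 42 − 15 = 27.00.

27.00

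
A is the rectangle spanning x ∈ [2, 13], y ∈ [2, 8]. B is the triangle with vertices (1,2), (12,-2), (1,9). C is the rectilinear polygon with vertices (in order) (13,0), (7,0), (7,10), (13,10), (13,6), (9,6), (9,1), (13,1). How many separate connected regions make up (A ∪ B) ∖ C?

(A ∪ B) ∖ C splits into 2 disjoint pieces (area 16, area 46.5).

2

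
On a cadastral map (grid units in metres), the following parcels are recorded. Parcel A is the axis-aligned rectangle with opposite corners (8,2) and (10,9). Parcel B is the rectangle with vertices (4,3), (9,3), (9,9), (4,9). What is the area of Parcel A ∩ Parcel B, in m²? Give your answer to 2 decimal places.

|Parcel A∩Parcel B|: x∈[8,9], y∈[3,9] → 1·6 = 6.

6.00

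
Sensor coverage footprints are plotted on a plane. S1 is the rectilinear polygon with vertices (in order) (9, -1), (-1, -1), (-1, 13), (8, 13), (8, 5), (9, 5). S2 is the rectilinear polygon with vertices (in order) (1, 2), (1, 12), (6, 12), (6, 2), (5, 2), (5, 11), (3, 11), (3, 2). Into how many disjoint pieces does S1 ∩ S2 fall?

1

S1 ∩ S2 is a single connected region.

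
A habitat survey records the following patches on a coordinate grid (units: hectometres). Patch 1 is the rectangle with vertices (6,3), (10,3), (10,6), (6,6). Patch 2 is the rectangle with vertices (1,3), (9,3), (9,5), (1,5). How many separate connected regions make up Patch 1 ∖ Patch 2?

Patch 1 ∖ Patch 2 is a single connected region.

1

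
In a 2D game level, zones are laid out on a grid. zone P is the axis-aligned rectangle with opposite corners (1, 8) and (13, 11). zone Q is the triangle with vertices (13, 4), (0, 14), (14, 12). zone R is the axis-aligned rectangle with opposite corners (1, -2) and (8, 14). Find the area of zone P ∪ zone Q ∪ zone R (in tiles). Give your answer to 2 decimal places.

149.27

By inclusion–exclusion:
Individual areas: |zone P| = 36, |zone Q| = 57, |zone R| = 112.
|zone P∩zone Q| = 21.45.
|zone P∩zone R|: x∈[1,8], y∈[8,11] → 7·3 = 21.
|zone Q∩zone R| = 19.7308.
|zone P∩zone Q∩zone R| = 6.45.
|zone P ∪ zone Q ∪ zone R| = 205 − 62.1808 + 6.45 = 149.27.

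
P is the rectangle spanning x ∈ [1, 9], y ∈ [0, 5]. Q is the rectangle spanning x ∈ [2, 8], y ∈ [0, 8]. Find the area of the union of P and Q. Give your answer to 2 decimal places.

By inclusion–exclusion:
Individual areas: |P| = 40, |Q| = 48.
|P∩Q|: x∈[2,8], y∈[0,5] → 6·5 = 30.
|P ∪ Q| = 88 − 30 = 58.00.

58.00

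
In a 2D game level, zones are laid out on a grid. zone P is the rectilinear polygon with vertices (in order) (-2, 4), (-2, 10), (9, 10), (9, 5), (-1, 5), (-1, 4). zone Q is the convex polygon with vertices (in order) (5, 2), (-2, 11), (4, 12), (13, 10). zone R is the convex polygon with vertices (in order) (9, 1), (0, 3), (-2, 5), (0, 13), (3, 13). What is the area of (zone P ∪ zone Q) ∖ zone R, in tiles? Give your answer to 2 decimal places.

|zone P ∪ zone Q| = 89.6111.
|(zone P ∪ zone Q) ∩ zone R| = 51.2402.
|(zone P ∪ zone Q) ∖ zone R| = 89.6111 − 51.2402 = 38.37.

38.37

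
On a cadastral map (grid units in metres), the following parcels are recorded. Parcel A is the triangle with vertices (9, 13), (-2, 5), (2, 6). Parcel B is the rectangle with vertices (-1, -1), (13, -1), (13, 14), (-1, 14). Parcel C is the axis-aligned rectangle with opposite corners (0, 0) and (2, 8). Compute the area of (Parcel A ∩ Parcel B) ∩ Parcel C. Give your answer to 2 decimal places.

The region (Parcel A ∩ Parcel B) ∩ Parcel C is the polygon with vertices (0,5.5), (0,6.455), (2,7.909), (2,6).
By the shoelace formula its area is 2.86.

2.86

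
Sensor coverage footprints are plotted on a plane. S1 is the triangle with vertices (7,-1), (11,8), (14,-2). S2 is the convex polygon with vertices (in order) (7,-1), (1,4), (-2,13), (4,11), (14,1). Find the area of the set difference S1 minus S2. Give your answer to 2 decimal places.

15.15

|S1| = 33.5, |S1∩S2| = 18.3533.
|S1 ∖ S2| = |S1| − |S1∩S2| = 33.5 − 18.3533 = 15.15.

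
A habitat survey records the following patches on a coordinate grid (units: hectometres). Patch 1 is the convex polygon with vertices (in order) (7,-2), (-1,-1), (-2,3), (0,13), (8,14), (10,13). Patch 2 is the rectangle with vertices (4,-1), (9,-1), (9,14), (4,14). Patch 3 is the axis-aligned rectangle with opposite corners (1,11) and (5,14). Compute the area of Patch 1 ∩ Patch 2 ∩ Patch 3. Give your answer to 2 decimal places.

2.56

The intersection is the polygon with vertices (4,13.5), (5,13.625), (5,11), (4,11).
By the shoelace formula its area is 2.56.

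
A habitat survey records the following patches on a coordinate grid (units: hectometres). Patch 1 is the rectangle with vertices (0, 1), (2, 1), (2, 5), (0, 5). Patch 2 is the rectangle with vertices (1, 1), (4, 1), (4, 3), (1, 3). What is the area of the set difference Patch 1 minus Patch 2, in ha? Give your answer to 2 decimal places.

|Patch 1∩Patch 2|: x∈[1,2], y∈[1,3] → 1·2 = 2.
|Patch 1| = 8.
|Patch 1 ∖ Patch 2| = |Patch 1| − |Patch 1∩Patch 2| = 8 − 2 = 6.00.

6.00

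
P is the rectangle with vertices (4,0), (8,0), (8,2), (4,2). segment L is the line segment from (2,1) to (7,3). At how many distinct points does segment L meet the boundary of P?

2

The segment meets the boundary at (4.5,2), (4,1.8).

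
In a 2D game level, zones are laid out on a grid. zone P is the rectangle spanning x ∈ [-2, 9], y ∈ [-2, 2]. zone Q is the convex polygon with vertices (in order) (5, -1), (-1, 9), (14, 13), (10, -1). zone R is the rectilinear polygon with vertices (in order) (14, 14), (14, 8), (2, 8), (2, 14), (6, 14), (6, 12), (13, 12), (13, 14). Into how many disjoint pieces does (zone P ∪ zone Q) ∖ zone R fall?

(zone P ∪ zone Q) ∖ zone R splits into 2 disjoint pieces (area 114.0714, area 1.0083).

2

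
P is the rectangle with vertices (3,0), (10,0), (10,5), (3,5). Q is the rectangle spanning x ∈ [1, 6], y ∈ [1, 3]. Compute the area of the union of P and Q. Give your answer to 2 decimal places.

By inclusion–exclusion:
Individual areas: |P| = 35, |Q| = 10.
|P∩Q|: x∈[3,6], y∈[1,3] → 3·2 = 6.
|P ∪ Q| = 45 − 6 = 39.00.

39.00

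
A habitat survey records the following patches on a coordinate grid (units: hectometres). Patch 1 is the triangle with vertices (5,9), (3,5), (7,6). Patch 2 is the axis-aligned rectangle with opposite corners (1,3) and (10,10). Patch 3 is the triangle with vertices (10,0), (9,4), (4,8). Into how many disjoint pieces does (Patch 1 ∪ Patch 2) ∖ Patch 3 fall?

(Patch 1 ∪ Patch 2) ∖ Patch 3 is a single connected region.

1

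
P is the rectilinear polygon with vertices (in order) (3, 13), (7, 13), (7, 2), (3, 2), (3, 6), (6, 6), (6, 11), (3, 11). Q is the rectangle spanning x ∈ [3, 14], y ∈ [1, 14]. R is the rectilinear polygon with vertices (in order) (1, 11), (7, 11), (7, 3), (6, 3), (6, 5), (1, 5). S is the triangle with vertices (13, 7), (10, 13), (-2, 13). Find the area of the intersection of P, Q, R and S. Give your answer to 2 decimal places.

1.40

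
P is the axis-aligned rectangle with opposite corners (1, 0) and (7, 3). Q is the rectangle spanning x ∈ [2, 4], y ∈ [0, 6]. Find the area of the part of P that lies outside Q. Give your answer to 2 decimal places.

|P∩Q|: x∈[2,4], y∈[0,3] → 2·3 = 6.
|P| = 18.
|P ∖ Q| = |P| − |P∩Q| = 18 − 6 = 12.00.

12.00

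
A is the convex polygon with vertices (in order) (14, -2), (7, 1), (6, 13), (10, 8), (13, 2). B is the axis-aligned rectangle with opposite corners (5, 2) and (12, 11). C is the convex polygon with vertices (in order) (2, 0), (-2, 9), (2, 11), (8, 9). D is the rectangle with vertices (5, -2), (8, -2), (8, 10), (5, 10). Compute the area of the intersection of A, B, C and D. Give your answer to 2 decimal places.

2.33

The intersection is the polygon with vertices (8,9), (6.519,6.778), (6.286,9.571).
By the shoelace formula its area is 2.33.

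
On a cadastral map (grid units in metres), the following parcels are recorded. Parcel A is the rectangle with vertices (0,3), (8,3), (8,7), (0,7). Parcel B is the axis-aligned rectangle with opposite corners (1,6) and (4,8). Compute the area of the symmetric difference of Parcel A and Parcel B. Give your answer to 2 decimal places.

32.00

|Parcel A∩Parcel B|: x∈[1,4], y∈[6,7] → 3·1 = 3.
|Parcel A △ Parcel B| = |Parcel A| + |Parcel B| − 2·|Parcel A∩Parcel B| = 32 + 6 − 6 = 32.00.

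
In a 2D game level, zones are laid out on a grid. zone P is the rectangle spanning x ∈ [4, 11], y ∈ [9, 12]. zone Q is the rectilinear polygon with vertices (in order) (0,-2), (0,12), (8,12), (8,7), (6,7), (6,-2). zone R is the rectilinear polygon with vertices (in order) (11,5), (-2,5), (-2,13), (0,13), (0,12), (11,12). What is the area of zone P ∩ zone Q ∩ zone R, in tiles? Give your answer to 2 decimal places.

12.00

The intersection is the polygon with vertices (8,9), (4,9), (4,12), (8,12).
By the shoelace formula its area is 12.00.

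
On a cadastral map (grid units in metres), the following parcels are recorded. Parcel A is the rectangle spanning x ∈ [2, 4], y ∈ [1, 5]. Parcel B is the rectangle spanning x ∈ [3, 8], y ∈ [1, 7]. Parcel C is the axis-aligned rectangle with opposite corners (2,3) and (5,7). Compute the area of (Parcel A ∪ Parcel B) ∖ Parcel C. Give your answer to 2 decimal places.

|Parcel A ∪ Parcel B| = 34.
|(Parcel A ∪ Parcel B) ∩ Parcel C| = 10.
|(Parcel A ∪ Parcel B) ∖ Parcel C| = 34 − 10 = 24.00.

24.00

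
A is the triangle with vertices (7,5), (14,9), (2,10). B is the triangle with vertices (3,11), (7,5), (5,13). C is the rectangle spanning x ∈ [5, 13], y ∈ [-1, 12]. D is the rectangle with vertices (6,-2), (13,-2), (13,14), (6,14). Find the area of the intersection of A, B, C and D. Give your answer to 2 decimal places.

The intersection is the polygon with vertices (6,6.5), (6,9), (7,5).
By the shoelace formula its area is 1.25.

1.25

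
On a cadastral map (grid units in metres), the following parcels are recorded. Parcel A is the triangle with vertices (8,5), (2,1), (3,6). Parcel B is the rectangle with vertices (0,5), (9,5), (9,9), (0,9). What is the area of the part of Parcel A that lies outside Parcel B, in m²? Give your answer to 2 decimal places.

|Parcel A| = 13, |Parcel A∩Parcel B| = 2.6.
|Parcel A ∖ Parcel B| = |Parcel A| − |Parcel A∩Parcel B| = 13 − 2.6 = 10.40.

10.40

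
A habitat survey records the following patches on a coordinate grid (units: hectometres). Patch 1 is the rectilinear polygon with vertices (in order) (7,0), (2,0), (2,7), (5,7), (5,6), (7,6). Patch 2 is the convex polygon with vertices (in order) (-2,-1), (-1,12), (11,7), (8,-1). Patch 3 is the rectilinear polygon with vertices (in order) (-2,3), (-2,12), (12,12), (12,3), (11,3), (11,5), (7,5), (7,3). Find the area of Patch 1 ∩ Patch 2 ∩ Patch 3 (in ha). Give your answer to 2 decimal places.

The intersection is the polygon with vertices (2,7), (5,7), (5,6), (7,6), (7,5), (7,3), (2,3).
By the shoelace formula its area is 18.00.

18.00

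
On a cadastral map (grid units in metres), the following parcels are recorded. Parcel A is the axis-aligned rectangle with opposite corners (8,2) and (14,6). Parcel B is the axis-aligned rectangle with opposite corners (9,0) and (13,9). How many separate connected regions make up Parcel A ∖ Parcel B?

2

Parcel A ∖ Parcel B splits into 2 disjoint pieces (area 4, area 4).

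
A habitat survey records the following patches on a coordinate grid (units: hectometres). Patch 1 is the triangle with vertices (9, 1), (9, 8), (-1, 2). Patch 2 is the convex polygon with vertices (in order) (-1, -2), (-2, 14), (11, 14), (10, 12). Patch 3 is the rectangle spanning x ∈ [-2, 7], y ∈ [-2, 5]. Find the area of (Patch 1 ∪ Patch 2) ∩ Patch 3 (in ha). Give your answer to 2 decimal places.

The region (Patch 1 ∪ Patch 2) ∩ Patch 3 is the polygon with vertices (1.914,1.709), (-1,-2), (-1.438,5), (7,5), (7,1.2).
By the shoelace formula its area is 34.56.

34.56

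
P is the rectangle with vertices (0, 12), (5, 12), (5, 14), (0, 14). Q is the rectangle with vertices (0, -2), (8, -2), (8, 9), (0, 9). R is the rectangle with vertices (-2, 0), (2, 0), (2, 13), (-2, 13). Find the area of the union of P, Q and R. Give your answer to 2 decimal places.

By inclusion–exclusion:
Individual areas: |P| = 10, |Q| = 88, |R| = 52.
|P∩Q| = 0 (no overlap).
|P∩R|: x∈[0,2], y∈[12,13] → 2·1 = 2.
|Q∩R|: x∈[0,2], y∈[0,9] → 2·9 = 18.
|P∩Q∩R| = 0.
|P ∪ Q ∪ R| = 150 − 20 + 0 = 130.00.

130.00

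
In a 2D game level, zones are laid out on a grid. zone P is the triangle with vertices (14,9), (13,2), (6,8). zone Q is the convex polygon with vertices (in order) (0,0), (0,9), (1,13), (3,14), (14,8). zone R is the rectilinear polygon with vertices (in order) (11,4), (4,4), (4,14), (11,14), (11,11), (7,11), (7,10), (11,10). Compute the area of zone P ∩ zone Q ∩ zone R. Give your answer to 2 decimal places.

9.96

The intersection is the polygon with vertices (9.2,5.257), (6,8), (11,8.625), (11,6.286).
By the shoelace formula its area is 9.96.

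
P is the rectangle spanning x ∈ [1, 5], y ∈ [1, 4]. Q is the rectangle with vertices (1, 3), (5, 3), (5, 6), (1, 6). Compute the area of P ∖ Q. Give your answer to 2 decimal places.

8.00

|P∩Q|: x∈[1,5], y∈[3,4] → 4·1 = 4.
|P| = 12.
|P ∖ Q| = |P| − |P∩Q| = 12 − 4 = 8.00.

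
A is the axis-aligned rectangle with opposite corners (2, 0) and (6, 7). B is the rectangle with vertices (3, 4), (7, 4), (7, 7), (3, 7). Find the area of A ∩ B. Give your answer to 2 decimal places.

9.00

|A∩B|: x∈[3,6], y∈[4,7] → 3·3 = 9.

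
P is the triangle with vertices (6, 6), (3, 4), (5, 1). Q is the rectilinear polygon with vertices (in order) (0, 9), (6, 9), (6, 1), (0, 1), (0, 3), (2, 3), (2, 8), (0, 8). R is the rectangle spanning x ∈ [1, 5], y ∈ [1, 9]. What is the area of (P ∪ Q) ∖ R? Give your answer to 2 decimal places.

|P ∪ Q| = 38.
|(P ∪ Q) ∩ R| = 27.
|(P ∪ Q) ∖ R| = 38 − 27 = 11.00.

11.00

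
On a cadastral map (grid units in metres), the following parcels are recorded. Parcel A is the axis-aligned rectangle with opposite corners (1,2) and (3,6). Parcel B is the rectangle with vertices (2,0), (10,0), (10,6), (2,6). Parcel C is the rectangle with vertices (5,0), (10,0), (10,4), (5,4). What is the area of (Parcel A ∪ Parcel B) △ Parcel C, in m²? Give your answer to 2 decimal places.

32.00

|Parcel A ∪ Parcel B| = 52.
|(Parcel A ∪ Parcel B) ∩ Parcel C| = 20.
|(Parcel A ∪ Parcel B) △ Parcel C| = 52 + 20 − 40 = 32.00.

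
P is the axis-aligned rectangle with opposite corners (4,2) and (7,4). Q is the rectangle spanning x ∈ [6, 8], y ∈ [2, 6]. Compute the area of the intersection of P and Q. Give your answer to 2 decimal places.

2.00

|P∩Q|: x∈[6,7], y∈[2,4] → 1·2 = 2.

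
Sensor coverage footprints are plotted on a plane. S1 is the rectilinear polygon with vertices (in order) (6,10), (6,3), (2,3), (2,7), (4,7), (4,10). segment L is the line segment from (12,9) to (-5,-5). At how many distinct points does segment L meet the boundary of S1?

The segment meets the boundary at (4.714,3), (6,4.059).

2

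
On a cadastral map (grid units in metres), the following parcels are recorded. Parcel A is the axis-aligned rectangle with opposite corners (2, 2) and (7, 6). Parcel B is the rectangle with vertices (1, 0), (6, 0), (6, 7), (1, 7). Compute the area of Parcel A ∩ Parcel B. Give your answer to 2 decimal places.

16.00

|Parcel A∩Parcel B|: x∈[2,6], y∈[2,6] → 4·4 = 16.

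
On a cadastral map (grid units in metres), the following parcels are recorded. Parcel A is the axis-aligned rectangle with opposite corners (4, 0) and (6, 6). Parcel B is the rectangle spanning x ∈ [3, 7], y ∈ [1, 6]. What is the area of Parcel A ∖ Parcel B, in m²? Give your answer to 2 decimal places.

2.00

|Parcel A∩Parcel B|: x∈[4,6], y∈[1,6] → 2·5 = 10.
|Parcel A| = 12.
|Parcel A ∖ Parcel B| = |Parcel A| − |Parcel A∩Parcel B| = 12 − 10 = 2.00.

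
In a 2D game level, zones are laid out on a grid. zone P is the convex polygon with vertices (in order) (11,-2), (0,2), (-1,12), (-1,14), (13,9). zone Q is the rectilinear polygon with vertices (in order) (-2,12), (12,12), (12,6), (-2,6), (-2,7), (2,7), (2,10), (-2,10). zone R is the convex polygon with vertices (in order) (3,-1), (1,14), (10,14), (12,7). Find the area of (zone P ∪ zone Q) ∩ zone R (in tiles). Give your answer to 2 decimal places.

The region (zone P ∪ zone Q) ∩ zone R is the polygon with vertices (4.6,12), (10.571,12), (12,7), (4.524,0.355), (2.732,1.006), (1.1,13.25).
By the shoelace formula its area is 89.07.

89.07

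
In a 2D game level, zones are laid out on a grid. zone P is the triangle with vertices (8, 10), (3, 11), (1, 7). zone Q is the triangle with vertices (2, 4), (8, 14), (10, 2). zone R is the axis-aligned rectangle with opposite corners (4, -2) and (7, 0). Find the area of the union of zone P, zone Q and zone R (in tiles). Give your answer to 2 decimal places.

By inclusion–exclusion:
Individual areas: |zone P| = 11, |zone Q| = 46, |zone R| = 6.
|zone P∩zone Q| = 2.1758.
|zone P∩zone R| = 0.
|zone Q∩zone R| = 0.
|zone P∩zone Q∩zone R| = 0.
|zone P ∪ zone Q ∪ zone R| = 63 − 2.1758 + 0 = 60.82.

60.82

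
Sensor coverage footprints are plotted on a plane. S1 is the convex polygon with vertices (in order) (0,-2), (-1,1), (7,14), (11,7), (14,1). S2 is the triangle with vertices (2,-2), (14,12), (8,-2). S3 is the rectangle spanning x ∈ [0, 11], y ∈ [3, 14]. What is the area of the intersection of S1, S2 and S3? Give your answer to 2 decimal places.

11.72

The intersection is the polygon with vertices (10.143,3), (6.286,3), (10.486,7.9), (11,7), (11,5).
By the shoelace formula its area is 11.72.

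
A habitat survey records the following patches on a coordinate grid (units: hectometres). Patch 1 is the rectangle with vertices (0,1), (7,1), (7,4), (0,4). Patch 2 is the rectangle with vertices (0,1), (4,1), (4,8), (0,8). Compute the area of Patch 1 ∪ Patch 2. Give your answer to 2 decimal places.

By inclusion–exclusion:
Individual areas: |Patch 1| = 21, |Patch 2| = 28.
|Patch 1∩Patch 2|: x∈[0,4], y∈[1,4] → 4·3 = 12.
|Patch 1 ∪ Patch 2| = 49 − 12 = 37.00.

37.00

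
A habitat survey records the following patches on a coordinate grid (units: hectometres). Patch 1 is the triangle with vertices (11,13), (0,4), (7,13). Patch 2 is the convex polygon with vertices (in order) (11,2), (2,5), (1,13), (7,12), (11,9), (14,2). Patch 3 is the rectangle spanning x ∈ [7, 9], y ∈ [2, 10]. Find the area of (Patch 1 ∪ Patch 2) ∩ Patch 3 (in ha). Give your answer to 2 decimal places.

14.00

The region (Patch 1 ∪ Patch 2) ∩ Patch 3 is the polygon with vertices (7,3.333), (7,10), (9,10), (9,2.667).
By the shoelace formula its area is 14.00.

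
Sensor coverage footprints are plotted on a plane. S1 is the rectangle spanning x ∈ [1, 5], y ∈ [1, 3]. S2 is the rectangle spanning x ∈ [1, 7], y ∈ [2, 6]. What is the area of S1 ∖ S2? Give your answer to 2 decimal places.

4.00

|S1∩S2|: x∈[1,5], y∈[2,3] → 4·1 = 4.
|S1| = 8.
|S1 ∖ S2| = |S1| − |S1∩S2| = 8 − 4 = 4.00.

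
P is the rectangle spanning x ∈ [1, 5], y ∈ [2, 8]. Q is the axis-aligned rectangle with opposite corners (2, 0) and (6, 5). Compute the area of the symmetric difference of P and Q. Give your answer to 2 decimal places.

26.00

|P∩Q|: x∈[2,5], y∈[2,5] → 3·3 = 9.
|P △ Q| = |P| + |Q| − 2·|P∩Q| = 24 + 20 − 18 = 26.00.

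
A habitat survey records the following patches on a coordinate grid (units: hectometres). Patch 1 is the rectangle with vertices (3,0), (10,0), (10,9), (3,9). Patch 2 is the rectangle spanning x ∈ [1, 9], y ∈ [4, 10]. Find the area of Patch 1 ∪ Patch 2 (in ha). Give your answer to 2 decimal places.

By inclusion–exclusion:
Individual areas: |Patch 1| = 63, |Patch 2| = 48.
|Patch 1∩Patch 2|: x∈[3,9], y∈[4,9] → 6·5 = 30.
|Patch 1 ∪ Patch 2| = 111 − 30 = 81.00.

81.00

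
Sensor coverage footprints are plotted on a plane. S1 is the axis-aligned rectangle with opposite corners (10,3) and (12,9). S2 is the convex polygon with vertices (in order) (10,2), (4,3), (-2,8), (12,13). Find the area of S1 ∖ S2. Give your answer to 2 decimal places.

|S1| = 12, |S1∩S2| = 4.3636.
|S1 ∖ S2| = |S1| − |S1∩S2| = 12 − 4.3636 = 7.64.

7.64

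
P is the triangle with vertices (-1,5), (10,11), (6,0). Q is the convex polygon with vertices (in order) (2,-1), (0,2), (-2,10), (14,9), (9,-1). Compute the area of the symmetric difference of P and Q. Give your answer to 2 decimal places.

|P| = 48.5, |Q| = 126, |P∩Q| = 46.4836.
|P △ Q| = |P| + |Q| − 2·|P∩Q| = 48.5 + 126 − 92.9672 = 81.53.

81.53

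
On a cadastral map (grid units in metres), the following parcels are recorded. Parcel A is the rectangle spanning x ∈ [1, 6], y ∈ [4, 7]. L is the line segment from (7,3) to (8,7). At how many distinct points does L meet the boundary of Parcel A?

0

The segment lies entirely outside Parcel A and never meets its boundary.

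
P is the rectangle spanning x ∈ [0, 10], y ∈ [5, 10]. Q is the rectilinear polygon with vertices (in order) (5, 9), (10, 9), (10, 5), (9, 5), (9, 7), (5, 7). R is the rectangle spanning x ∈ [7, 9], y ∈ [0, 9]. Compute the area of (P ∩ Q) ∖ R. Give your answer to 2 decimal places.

|P ∩ Q| = 12.
|(P ∩ Q) ∩ R| = 4.
|(P ∩ Q) ∖ R| = 12 − 4 = 8.00.

8.00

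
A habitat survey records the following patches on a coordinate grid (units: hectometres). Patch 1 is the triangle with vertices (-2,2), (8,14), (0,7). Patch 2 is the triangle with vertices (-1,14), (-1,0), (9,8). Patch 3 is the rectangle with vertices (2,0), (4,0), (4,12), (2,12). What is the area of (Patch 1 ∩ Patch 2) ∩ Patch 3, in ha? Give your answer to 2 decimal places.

3.25

The region (Patch 1 ∩ Patch 2) ∩ Patch 3 is the polygon with vertices (4,10.5), (4,9.2), (2,6.8), (2,8.75).
By the shoelace formula its area is 3.25.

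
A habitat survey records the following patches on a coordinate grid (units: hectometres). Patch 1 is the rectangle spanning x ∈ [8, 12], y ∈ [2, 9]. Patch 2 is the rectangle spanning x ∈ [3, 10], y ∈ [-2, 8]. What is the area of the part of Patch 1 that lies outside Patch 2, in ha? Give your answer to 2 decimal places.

16.00

|Patch 1∩Patch 2|: x∈[8,10], y∈[2,8] → 2·6 = 12.
|Patch 1| = 28.
|Patch 1 ∖ Patch 2| = |Patch 1| − |Patch 1∩Patch 2| = 28 − 12 = 16.00.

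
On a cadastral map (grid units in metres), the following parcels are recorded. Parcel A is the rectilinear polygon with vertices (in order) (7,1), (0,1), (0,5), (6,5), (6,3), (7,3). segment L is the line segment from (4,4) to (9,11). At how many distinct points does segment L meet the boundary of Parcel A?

The segment meets the boundary at (4.714,5).

1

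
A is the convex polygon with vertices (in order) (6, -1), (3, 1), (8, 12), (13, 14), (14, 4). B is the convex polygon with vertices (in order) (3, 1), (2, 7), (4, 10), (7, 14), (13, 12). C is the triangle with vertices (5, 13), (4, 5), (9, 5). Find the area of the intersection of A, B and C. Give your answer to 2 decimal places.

The intersection is the polygon with vertices (6.636,5), (4.818,5), (6.809,9.381), (8.161,6.677).
By the shoelace formula its area is 7.18.

7.18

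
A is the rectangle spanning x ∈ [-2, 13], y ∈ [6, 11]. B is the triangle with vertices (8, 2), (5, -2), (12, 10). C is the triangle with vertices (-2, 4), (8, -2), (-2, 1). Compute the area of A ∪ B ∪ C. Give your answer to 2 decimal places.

By inclusion–exclusion:
Individual areas: |A| = 75, |B| = 4, |C| = 15.
|A∩B| = 0.6667.
|A∩C| = 0.
|B∩C| = 0.091.
|A∩B∩C| = 0.
|A ∪ B ∪ C| = 94 − 0.7577 + 0 = 93.24.

93.24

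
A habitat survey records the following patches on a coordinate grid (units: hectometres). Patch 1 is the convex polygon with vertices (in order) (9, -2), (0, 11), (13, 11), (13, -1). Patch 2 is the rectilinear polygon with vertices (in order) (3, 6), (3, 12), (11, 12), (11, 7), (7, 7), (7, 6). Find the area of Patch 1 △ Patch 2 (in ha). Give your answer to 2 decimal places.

80.81

|Patch 1| = 108.5, |Patch 2| = 44, |Patch 1∩Patch 2| = 35.8462.
|Patch 1 △ Patch 2| = |Patch 1| + |Patch 2| − 2·|Patch 1∩Patch 2| = 108.5 + 44 − 71.6923 = 80.81.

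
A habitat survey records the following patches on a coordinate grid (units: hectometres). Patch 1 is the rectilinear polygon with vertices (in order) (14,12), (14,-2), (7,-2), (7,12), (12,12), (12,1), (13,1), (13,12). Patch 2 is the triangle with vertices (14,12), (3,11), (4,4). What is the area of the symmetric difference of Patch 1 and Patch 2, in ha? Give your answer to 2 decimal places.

|Patch 1| = 87, |Patch 2| = 39, |Patch 1∩Patch 2| = 16.3091.
|Patch 1 △ Patch 2| = |Patch 1| + |Patch 2| − 2·|Patch 1∩Patch 2| = 87 + 39 − 32.6182 = 93.38.

93.38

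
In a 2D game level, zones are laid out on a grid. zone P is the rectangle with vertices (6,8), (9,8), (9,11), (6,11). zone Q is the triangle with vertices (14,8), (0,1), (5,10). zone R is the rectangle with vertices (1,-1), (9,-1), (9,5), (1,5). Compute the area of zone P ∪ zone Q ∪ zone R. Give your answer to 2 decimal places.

87.26

By inclusion–exclusion:
Individual areas: |zone P| = 9, |zone Q| = 45.5, |zone R| = 48.
|zone P∩zone Q| = 4.3333.
|zone P∩zone R| = 0 (no overlap).
|zone Q∩zone R| = 10.9056.
|zone P∩zone Q∩zone R| = 0.
|zone P ∪ zone Q ∪ zone R| = 102.5 − 15.2389 + 0 = 87.26.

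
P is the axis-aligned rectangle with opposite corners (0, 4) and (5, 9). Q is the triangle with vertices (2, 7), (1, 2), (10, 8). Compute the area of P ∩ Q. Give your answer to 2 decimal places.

The intersection is the polygon with vertices (5,4.667), (4,4), (1.4,4), (2,7), (5,7.375).
By the shoelace formula its area is 10.13.

10.13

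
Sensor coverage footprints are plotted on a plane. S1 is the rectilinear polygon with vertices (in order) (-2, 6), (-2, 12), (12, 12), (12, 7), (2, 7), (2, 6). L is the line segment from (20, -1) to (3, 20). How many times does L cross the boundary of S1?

The segment meets the boundary at (9.476,12), (12,8.882).

2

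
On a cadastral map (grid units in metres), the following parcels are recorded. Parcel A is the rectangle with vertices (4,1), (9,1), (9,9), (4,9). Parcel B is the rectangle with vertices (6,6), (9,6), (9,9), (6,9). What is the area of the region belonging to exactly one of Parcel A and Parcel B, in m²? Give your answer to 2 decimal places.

|Parcel A∩Parcel B|: x∈[6,9], y∈[6,9] → 3·3 = 9.
|Parcel A △ Parcel B| = |Parcel A| + |Parcel B| − 2·|Parcel A∩Parcel B| = 40 + 9 − 18 = 31.00.

31.00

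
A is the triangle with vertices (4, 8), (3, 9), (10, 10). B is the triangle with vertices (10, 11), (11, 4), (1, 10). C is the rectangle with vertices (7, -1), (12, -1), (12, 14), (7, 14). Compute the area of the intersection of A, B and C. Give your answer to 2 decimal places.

0.86

The intersection is the polygon with vertices (10,10), (7,9), (7,9.571).
By the shoelace formula its area is 0.86.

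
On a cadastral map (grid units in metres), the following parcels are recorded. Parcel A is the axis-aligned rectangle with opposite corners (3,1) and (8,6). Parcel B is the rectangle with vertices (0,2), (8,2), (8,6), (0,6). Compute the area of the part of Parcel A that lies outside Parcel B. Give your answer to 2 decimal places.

|Parcel A∩Parcel B|: x∈[3,8], y∈[2,6] → 5·4 = 20.
|Parcel A| = 25.
|Parcel A ∖ Parcel B| = |Parcel A| − |Parcel A∩Parcel B| = 25 − 20 = 5.00.

5.00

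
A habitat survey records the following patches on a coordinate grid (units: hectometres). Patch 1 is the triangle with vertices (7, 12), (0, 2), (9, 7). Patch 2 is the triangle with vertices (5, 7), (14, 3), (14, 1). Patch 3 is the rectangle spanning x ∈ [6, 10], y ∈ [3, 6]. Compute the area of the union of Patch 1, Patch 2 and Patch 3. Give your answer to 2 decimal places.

45.32

By inclusion–exclusion:
Individual areas: |Patch 1| = 27.5, |Patch 2| = 9, |Patch 3| = 12.
|Patch 1∩Patch 2| = 0.4489.
|Patch 1∩Patch 3| = 0.4.
|Patch 2∩Patch 3| = 2.4028.
|Patch 1∩Patch 2∩Patch 3| = 0.0742.
|Patch 1 ∪ Patch 2 ∪ Patch 3| = 48.5 − 3.2517 + 0.0742 = 45.32.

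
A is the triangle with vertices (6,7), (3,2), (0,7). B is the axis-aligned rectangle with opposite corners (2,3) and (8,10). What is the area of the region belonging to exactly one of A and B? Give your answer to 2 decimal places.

|A| = 15, |B| = 42, |A∩B| = 11.0667.
|A △ B| = |A| + |B| − 2·|A∩B| = 15 + 42 − 22.1333 = 34.87.

34.87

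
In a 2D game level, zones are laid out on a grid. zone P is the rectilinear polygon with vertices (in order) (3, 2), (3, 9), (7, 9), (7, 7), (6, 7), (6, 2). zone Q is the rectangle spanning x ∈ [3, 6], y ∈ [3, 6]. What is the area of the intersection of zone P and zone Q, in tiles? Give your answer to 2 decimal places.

The intersection is the polygon with vertices (3,6), (6,6), (6,3), (3,3).
By the shoelace formula its area is 9.00.

9.00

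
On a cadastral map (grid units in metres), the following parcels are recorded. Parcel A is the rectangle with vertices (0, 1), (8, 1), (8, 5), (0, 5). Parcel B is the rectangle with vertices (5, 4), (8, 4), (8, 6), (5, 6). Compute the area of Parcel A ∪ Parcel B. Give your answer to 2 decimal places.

By inclusion–exclusion:
Individual areas: |Parcel A| = 32, |Parcel B| = 6.
|Parcel A∩Parcel B|: x∈[5,8], y∈[4,5] → 3·1 = 3.
|Parcel A ∪ Parcel B| = 38 − 3 = 35.00.

35.00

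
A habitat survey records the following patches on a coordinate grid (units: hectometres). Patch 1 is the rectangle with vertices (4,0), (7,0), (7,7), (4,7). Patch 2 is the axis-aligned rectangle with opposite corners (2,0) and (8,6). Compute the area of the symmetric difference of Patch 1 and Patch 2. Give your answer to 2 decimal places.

|Patch 1∩Patch 2|: x∈[4,7], y∈[0,6] → 3·6 = 18.
|Patch 1 △ Patch 2| = |Patch 1| + |Patch 2| − 2·|Patch 1∩Patch 2| = 21 + 36 − 36 = 21.00.

21.00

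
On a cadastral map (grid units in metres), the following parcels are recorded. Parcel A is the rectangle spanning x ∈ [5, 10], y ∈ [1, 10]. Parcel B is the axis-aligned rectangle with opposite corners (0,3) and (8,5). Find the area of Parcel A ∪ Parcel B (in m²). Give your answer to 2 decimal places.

By inclusion–exclusion:
Individual areas: |Parcel A| = 45, |Parcel B| = 16.
|Parcel A∩Parcel B|: x∈[5,8], y∈[3,5] → 3·2 = 6.
|Parcel A ∪ Parcel B| = 61 − 6 = 55.00.

55.00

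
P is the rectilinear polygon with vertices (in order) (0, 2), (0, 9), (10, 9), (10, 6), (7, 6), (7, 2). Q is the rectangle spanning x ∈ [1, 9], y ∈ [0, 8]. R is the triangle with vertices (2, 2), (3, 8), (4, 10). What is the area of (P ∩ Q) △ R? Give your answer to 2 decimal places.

39.00

|P ∩ Q| = 40.
|(P ∩ Q) ∩ R| = 1.5.
|(P ∩ Q) △ R| = 40 + 2 − 3 = 39.00.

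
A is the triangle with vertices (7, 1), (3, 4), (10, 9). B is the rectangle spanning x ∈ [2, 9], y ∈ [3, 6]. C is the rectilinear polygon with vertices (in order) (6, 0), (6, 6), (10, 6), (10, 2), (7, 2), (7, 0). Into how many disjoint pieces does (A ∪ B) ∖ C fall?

2

(A ∪ B) ∖ C splits into 2 disjoint pieces (area 17.6542, area 0.1875).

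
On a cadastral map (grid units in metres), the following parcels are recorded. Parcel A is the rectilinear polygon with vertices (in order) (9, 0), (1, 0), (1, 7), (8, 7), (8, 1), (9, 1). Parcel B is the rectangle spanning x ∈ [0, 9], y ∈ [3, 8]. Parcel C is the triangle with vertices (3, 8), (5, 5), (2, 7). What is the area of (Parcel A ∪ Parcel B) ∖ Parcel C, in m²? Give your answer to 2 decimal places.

64.50

|Parcel A ∪ Parcel B| = 67.
|(Parcel A ∪ Parcel B) ∩ Parcel C| = 2.5.
|(Parcel A ∪ Parcel B) ∖ Parcel C| = 67 − 2.5 = 64.50.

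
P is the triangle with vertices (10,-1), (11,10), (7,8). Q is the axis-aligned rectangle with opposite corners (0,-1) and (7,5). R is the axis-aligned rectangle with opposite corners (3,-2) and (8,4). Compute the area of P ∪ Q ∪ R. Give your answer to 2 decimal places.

73.00

By inclusion–exclusion:
Individual areas: |P| = 21, |Q| = 42, |R| = 30.
|P∩Q| = 0.
|P∩R| = 0.
|Q∩R|: x∈[3,7], y∈[-1,4] → 4·5 = 20.
|P∩Q∩R| = 0.
|P ∪ Q ∪ R| = 93 − 20 + 0 = 73.00.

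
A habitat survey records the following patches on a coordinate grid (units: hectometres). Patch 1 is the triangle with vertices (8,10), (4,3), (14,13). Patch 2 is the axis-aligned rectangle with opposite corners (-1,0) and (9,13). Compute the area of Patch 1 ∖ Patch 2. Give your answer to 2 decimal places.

|Patch 1| = 15, |Patch 1∩Patch 2| = 8.75.
|Patch 1 ∖ Patch 2| = |Patch 1| − |Patch 1∩Patch 2| = 15 − 8.75 = 6.25.

6.25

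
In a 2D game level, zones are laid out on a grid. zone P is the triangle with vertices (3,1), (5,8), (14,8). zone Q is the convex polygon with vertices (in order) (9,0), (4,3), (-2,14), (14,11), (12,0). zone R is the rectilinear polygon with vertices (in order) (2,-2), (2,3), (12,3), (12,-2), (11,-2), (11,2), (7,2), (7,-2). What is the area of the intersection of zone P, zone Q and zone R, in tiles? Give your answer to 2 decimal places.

The intersection is the polygon with vertices (5.103,2.338), (4,3), (6.143,3).
By the shoelace formula its area is 0.71.

0.71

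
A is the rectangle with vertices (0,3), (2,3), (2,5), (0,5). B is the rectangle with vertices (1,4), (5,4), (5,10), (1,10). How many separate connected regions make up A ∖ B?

1

A ∖ B is a single connected region.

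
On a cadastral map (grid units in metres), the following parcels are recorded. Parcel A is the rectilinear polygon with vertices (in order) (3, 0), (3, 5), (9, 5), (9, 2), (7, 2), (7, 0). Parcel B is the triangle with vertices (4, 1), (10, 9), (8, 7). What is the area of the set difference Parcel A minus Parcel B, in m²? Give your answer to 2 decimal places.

|Parcel A| = 26, |Parcel A∩Parcel B| = 0.6667.
|Parcel A ∖ Parcel B| = |Parcel A| − |Parcel A∩Parcel B| = 26 − 0.6667 = 25.33.

25.33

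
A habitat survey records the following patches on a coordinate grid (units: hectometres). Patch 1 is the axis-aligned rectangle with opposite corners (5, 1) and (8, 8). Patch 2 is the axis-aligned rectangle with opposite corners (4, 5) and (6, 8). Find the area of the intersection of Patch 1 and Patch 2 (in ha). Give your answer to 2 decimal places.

3.00

|Patch 1∩Patch 2|: x∈[5,6], y∈[5,8] → 1·3 = 3.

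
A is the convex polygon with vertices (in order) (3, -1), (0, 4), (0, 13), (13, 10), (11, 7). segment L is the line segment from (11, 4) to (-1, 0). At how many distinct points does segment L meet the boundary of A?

The segment meets the boundary at (1.833,0.944), (6.5,2.5).

2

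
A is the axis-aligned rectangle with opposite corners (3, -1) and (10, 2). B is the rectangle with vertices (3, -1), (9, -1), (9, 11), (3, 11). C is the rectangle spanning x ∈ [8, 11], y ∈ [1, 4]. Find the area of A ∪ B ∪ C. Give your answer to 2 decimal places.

80.00

By inclusion–exclusion:
Individual areas: |A| = 21, |B| = 72, |C| = 9.
|A∩B|: x∈[3,9], y∈[-1,2] → 6·3 = 18.
|A∩C|: x∈[8,10], y∈[1,2] → 2·1 = 2.
|B∩C|: x∈[8,9], y∈[1,4] → 1·3 = 3.
|A∩B∩C| = 1.
|A ∪ B ∪ C| = 102 − 23 + 1 = 80.00.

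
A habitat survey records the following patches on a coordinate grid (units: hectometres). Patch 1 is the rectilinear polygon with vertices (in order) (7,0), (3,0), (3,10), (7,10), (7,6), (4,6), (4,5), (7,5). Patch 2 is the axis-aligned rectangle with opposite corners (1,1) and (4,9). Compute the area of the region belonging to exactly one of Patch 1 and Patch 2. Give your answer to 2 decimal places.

|Patch 1| = 37, |Patch 2| = 24, |Patch 1∩Patch 2| = 8.
|Patch 1 △ Patch 2| = |Patch 1| + |Patch 2| − 2·|Patch 1∩Patch 2| = 37 + 24 − 16 = 45.00.

45.00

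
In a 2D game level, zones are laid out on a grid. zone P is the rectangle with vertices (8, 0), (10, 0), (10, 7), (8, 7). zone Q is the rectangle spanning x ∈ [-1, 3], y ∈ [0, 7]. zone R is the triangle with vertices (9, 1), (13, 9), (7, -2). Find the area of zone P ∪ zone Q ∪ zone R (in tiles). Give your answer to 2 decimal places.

By inclusion–exclusion:
Individual areas: |zone P| = 14, |zone Q| = 28, |zone R| = 2.
|zone P∩zone Q| = 0 (no overlap).
|zone P∩zone R| = 1.0076.
|zone Q∩zone R| = 0.
|zone P∩zone Q∩zone R| = 0.
|zone P ∪ zone Q ∪ zone R| = 44 − 1.0076 + 0 = 42.99.

42.99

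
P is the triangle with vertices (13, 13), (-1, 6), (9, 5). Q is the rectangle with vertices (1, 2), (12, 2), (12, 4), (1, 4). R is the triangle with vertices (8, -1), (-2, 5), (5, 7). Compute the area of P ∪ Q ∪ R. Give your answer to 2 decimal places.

81.38

By inclusion–exclusion:
Individual areas: |P| = 42, |Q| = 22, |R| = 31.
|P∩Q| = 0.
|P∩R| = 3.8172.
|Q∩R| = 9.8.
|P∩Q∩R| = 0.
|P ∪ Q ∪ R| = 95 − 13.6172 + 0 = 81.38.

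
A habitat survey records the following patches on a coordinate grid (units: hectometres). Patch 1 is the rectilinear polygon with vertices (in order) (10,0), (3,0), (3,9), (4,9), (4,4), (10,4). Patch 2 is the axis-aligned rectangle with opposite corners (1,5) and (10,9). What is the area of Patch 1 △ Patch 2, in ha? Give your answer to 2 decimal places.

61.00

|Patch 1| = 33, |Patch 2| = 36, |Patch 1∩Patch 2| = 4.
|Patch 1 △ Patch 2| = |Patch 1| + |Patch 2| − 2·|Patch 1∩Patch 2| = 33 + 36 − 8 = 61.00.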